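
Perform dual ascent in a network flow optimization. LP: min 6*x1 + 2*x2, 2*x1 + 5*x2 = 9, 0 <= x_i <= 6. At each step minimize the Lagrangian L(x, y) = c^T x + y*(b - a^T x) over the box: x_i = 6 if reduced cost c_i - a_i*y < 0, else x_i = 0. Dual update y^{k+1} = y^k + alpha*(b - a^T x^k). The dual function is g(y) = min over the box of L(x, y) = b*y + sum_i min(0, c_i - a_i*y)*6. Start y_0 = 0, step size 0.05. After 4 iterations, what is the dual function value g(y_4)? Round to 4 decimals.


Dual ascent for LP: min 6*x1 + 2*x2, 2*x1 + 5*x2 = 9, 0 <= x_i <= 6
Step 1: y^k = 0.0, reduced costs: (6.0, 2.0)
  x^k = (0.0, 0.0), subgradient = b - a^T x = 9.0
  y^{k+1} = 0.0 + 0.05*9.0 = 0.45
Step 2: y^k = 0.45, reduced costs: (5.1, -0.25)
  x^k = (0.0, 6.0), subgradient = b - a^T x = -21.0
  y^{k+1} = 0.45 + 0.05*-21.0 = -0.6
Step 3: y^k = -0.6, reduced costs: (7.2, 5.0)
  x^k = (0.0, 0.0), subgradient = b - a^T x = 9.0
  y^{k+1} = -0.6 + 0.05*9.0 = -0.15
Step 4: y^k = -0.15, reduced costs: (6.3, 2.75)
  x^k = (0.0, 0.0), subgradient = b - a^T x = 9.0
  y^{k+1} = -0.15 + 0.05*9.0 = 0.3
Dual objective at y_4 = 0.3: reduced costs (5.4, 0.5), box minimizer x = (0.0, 0.0)
g(y_4) = b*y + (c1 - a1*y)*x1 + (c2 - a2*y)*x2 = 9*0.3 + 5.4*0.0 + 0.5*0.0 = 2.7 + 0.0 + 0.0 = 2.7


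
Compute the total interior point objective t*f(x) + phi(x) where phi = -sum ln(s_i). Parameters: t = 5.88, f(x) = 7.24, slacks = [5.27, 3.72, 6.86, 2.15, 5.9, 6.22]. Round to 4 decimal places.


Step 1: Compute log-barrier.
ln values: [1.662, 1.3137, 1.9257, 0.7655, 1.775, 1.8278]
phi = -(1.662 + 1.3137 + 1.9257 + 0.7655 + 1.775 + 1.8278) = -9.2697
Step 2: Compute augmented objective.
t*f(x) = 5.88*7.24 = 42.5712
Total = 42.5712 - 9.2697 = 33.3015


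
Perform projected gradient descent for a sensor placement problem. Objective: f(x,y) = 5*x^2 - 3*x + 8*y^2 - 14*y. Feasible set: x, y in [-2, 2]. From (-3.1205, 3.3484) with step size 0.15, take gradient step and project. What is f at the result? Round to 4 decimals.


Step 1: Compute gradient at (-3.1205, 3.3484).
grad_x = 2*5*-3.1205 - 3 = -34.205
grad_y = 2*8*3.3484 - 14 = 39.5744
Step 2: Gradient step.
x_raw = -3.1205 - 0.15*-34.205 = 2.0103
y_raw = 3.3484 - 0.15*39.5744 = -2.5878
Step 3: Project onto [-2, 2].
x_proj = clip(2.0103) = 2.0
y_proj = clip(-2.5878) = -2.0
Step 4: Evaluate f.
f(2.0, -2.0) = 74.0


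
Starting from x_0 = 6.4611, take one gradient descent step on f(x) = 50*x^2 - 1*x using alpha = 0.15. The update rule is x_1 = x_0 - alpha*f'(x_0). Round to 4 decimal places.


We compute the gradient at x_0 and apply the update.
f'(x) = 100*x - 1
f'(6.4611) = 100*6.4611 - 1 = 645.11
x_1 = 6.4611 - 0.15*645.11 = -90.3054


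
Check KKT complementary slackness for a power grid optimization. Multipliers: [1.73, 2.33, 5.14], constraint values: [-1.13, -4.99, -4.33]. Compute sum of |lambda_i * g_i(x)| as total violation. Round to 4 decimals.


KKT complementary slackness check:
lambda_1 * g_1 = 1.73 * -1.13 = -1.9549
lambda_2 * g_2 = 2.33 * -4.99 = -11.6267
lambda_3 * g_3 = 5.14 * -4.33 = -22.2562
Total violation = 1.9549 + 11.6267 + 22.2562 = 35.8378


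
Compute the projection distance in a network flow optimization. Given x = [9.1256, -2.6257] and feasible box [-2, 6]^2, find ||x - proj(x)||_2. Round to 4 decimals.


Project each component onto [-2, 6].
clip(9.1256) = 6.0, clip(-2.6257) = -2.0
Projection = [6.0, -2.0]
Squared diffs: [9.7694, 0.3915]
Distance = sqrt(10.1609) = 3.1876


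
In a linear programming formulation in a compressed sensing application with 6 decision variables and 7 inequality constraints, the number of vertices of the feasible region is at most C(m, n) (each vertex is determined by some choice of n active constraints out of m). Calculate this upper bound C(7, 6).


Each vertex corresponds to some choice of n active constraints out of m, so the number of vertices is at most C(m, n) = m! / (n!(m-n)!).
m = 7, n = 6
Numerator: 7 * 6 * 5 * 4 * 3 * 2
Denominator: 6! = 720
C(7, 6) = 7


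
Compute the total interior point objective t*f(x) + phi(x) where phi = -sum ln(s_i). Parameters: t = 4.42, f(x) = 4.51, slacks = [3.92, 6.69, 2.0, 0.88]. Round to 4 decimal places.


Step 1: Compute log-barrier.
ln values: [1.3661, 1.9006, 0.6931, -0.1278]
phi = -(1.3661 + 1.9006 + 0.6931 - 0.1278) = -3.832
Step 2: Compute augmented objective.
t*f(x) = 4.42*4.51 = 19.9342
Total = 19.9342 - 3.832 = 16.1022


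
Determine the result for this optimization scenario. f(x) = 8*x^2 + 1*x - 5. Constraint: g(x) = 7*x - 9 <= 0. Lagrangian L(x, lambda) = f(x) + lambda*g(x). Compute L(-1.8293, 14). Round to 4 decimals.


Step 1: Evaluate f(x).
f(-1.8293) = 8*(-1.8293)^2 + 1*(-1.8293) - 5 = 19.9414
Step 2: Evaluate g(x).
g(-1.8293) = 7*-1.8293 - 9 = -21.8051
Step 3: Compute Lagrangian.
L = 19.9414 + 14*-21.8051 = -285.33


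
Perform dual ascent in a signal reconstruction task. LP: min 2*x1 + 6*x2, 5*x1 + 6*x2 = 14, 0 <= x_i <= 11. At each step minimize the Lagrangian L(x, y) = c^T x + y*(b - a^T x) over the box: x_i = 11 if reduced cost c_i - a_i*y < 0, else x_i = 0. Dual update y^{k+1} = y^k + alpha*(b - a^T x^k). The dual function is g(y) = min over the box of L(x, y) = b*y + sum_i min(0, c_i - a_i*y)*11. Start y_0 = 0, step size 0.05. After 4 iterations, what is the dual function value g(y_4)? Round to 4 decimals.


Dual ascent for LP: min 2*x1 + 6*x2, 5*x1 + 6*x2 = 14, 0 <= x_i <= 11
Step 1: y^k = 0.0, reduced costs: (2.0, 6.0)
  x^k = (0.0, 0.0), subgradient = b - a^T x = 14.0
  y^{k+1} = 0.0 + 0.05*14.0 = 0.7
Step 2: y^k = 0.7, reduced costs: (-1.5, 1.8)
  x^k = (11.0, 0.0), subgradient = b - a^T x = -41.0
  y^{k+1} = 0.7 + 0.05*-41.0 = -1.35
Step 3: y^k = -1.35, reduced costs: (8.75, 14.1)
  x^k = (0.0, 0.0), subgradient = b - a^T x = 14.0
  y^{k+1} = -1.35 + 0.05*14.0 = -0.65
Step 4: y^k = -0.65, reduced costs: (5.25, 9.9)
  x^k = (0.0, 0.0), subgradient = b - a^T x = 14.0
  y^{k+1} = -0.65 + 0.05*14.0 = 0.05
Dual objective at y_4 = 0.05: reduced costs (1.75, 5.7), box minimizer x = (0.0, 0.0)
g(y_4) = b*y + (c1 - a1*y)*x1 + (c2 - a2*y)*x2 = 14*0.05 + 1.75*0.0 + 5.7*0.0 = 0.7 + 0.0 + 0.0 = 0.7


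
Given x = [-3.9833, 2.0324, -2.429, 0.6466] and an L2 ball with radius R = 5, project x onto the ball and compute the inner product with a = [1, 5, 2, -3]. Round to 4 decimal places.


Step 1: Compute ||x|| (intermediates to 6 decimals).
||x|| = sqrt((-3.9833)^2 + 2.0324^2 + (-2.429)^2 + 0.6466^2) = 5.12986
Step 2: Project.
Since ||x|| > R, scale = R/||x|| = 5/5.12986 = 0.974685, proj(x) = scale * x
proj(x) = [-3.882463, 1.98095, -2.36751, 0.630231]
Step 3: Dot product.
a^T * proj(x) = 1*(-3.882463) + 5*1.98095 + 2*(-2.36751) - 3*0.630231 = -0.6034


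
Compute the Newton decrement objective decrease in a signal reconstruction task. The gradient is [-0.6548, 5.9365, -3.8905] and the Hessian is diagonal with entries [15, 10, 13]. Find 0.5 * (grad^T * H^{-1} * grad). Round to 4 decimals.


Step 1: H is diagonal, so H^(-1) * g = [-0.0437, 0.5937, -0.2993].
Step 2: g^T H^(-1) g = sum_i g_i^2 / H_ii
  = (-0.6548)^2/15 + (5.9365)^2/10 + (-3.8905)^2/13
  = 0.0286 + 3.5242 + 1.1643 = 4.7171
Step 3: Objective decrease = 0.5 * g^T H^(-1) g = 2.3585


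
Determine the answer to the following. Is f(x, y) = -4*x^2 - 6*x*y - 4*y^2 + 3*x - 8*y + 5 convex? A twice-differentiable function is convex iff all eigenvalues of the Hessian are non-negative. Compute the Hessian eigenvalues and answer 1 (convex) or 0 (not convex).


The Hessian of f(x,y) = -4*x^2 - 6*x*y - 4*y^2 + 3*x - 8*y + 5 is:
H = [[-8, -6], [-6, -8]]
Trace = -8 - 8 = -16
Determinant = -8*-8 - (-6)^2 = 28
Discriminant = (-16)^2 - 4*28 = 144.0
Eigenvalues: lambda_1 = -14.0, lambda_2 = -2.0
The function is not convex.

0


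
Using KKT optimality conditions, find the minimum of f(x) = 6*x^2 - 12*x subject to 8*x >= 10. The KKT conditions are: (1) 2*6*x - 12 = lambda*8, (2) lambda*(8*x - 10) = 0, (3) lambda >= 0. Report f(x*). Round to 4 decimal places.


Step 1: Try lambda = 0 (constraint inactive).
x_unc = 12/(2*6) = 1.0
Check: 8*1.0 = 8.0 < 10 -- violated!
Step 2: Constraint must be active: 8*x = 10
x* = 10/8 = 1.25
lambda = (2*6*1.25 - 12)/8 = 0.375
Step 3: Compute optimal value.
f(x*) = 6*1.25^2 - 12*1.25 = -5.625


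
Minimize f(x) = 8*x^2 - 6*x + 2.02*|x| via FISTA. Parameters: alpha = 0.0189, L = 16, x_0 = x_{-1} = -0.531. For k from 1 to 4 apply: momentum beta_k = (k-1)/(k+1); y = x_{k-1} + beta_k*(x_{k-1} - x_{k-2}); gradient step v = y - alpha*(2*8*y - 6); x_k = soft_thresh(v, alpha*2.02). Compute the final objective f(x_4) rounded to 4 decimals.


FISTA on f(x) = 8*x^2 - 6*x + 2.02*|x|
L = 16, alpha = 0.0189
Iteration 1: beta = 0.0, y = -0.531 + 0.0*(-0.531 + 0.531) = -0.531
  grad(y) = -14.496, v = y - alpha*grad = -0.257
  prox(v) = soft_thresh(-0.257, 0.0382) = -0.2188
Iteration 2: beta = 0.3333, y = -0.2188 + 0.3333*(-0.2188 + 0.531) = -0.1148
  grad(y) = -7.8367, v = y - alpha*grad = 0.0333
  prox(v) = soft_thresh(0.0333, 0.0382) = 0.0
Iteration 3: beta = 0.5, y = 0.0 + 0.5*(0.0 + 0.2188) = 0.1094
  grad(y) = -4.2492, v = y - alpha*grad = 0.1897
  prox(v) = soft_thresh(0.1897, 0.0382) = 0.1516
Iteration 4: beta = 0.6, y = 0.1516 + 0.6*(0.1516 - 0.0) = 0.2425
  grad(y) = -2.1202, v = y - alpha*grad = 0.2826
  prox(v) = soft_thresh(0.2826, 0.0382) = 0.2444
f(x_4) = 8*0.2444^2 - 6*0.2444 + 2.02*|0.2444| = -0.4949


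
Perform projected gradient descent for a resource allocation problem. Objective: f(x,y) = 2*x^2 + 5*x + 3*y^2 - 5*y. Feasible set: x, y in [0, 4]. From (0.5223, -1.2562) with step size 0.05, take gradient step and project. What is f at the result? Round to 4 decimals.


Step 1: Compute gradient at (0.5223, -1.2562).
grad_x = 2*2*0.5223 + 5 = 7.0892
grad_y = 2*3*-1.2562 - 5 = -12.5372
Step 2: Gradient step.
x_raw = 0.5223 - 0.05*7.0892 = 0.1678
y_raw = -1.2562 - 0.05*-12.5372 = -0.6293
Step 3: Project onto [0, 4].
x_proj = clip(0.1678) = 0.1678
y_proj = clip(-0.6293) = 0.0
Step 4: Evaluate f.
f(0.1678, 0.0) = 0.8955


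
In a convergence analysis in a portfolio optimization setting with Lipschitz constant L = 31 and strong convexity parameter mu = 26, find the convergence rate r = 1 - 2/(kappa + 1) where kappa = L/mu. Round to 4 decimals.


Step 1: Compute the condition number.
kappa = L/mu = 31/26 = 1.1923
Step 2: Compute the convergence rate.
r = 1 - 2/(kappa + 1) = 1 - 2*mu/(L + mu) = (L - mu)/(L + mu) = 5/57 = 0.0877


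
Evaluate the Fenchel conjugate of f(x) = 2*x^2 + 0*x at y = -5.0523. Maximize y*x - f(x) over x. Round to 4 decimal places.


f*(y) = sup_x {y*x - a*x^2 - b*x} = sup_x {(y-b)*x - a*x^2}
FOC: (y - b) - 2a*x = 0 => x* = (y - b)/(2a)
x* = (-5.0523 - 0)/(2*2) = -1.2631
f*(-5.0523) = (y-b)^2/(4a) = (-5.0523 - 0)^2/(4*2)
= 25.5257/8 = 3.1907


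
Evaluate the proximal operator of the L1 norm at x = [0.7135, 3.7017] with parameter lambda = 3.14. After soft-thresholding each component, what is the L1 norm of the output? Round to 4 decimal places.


Soft-thresholding with lambda = 3.14:
prox(0.7135) = sign(0.7135)*max(|0.7135| - 3.14, 0) = 0.0
prox(3.7017) = sign(3.7017)*max(|3.7017| - 3.14, 0) = 0.5617
prox(x) = [0.0, 0.5617]
||prox(x)||_1 = 0.0 + 0.5617 = 0.5617


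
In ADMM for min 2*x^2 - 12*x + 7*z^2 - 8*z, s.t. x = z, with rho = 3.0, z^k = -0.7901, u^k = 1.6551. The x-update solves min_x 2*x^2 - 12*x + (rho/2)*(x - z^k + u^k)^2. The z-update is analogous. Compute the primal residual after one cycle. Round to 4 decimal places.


ADMM iteration with rho = 3.0, z^k = -0.7901, u^k = 1.6551
Step 1: x-update.
Minimize 2*x^2 - 12*x + (3.0/2)*(x + 0.7901 + 1.6551)^2
FOC: (2*2 + 3.0)*x = 12 + 3.0*(-0.7901 - 1.6551)
x^{k+1} = 0.6663
Step 2: z-update.
Minimize 7*z^2 - 8*z + (3.0/2)*(0.6663 - z + 1.6551)^2
FOC: (2*7 + 3.0)*z = 8 + 3.0*(0.6663 + 1.6551)
z^{k+1} = 0.8803
Step 3: u-update.
u^{k+1} = 1.6551 + 0.6663 - 0.8803 = 1.4412
Step 4: Primal residual = |0.6663 - 0.8803| = 0.2139


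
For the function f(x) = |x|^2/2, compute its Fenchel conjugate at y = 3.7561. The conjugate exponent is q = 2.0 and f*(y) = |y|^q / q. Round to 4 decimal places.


The conjugate exponent q satisfies 1/p + 1/q = 1.
p = 2, so q = 2/(2 - 1) = 2.0
|y|^q = 3.7561^2.0 = 14.1083
f*(3.7561) = 14.1083 / 2.0 = 7.0541


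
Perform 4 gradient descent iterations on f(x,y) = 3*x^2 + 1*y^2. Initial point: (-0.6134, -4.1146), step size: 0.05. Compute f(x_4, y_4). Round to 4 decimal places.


Gradient descent on f(x,y) = 3*x^2 + 1*y^2.
Starting point: (-0.6134, -4.1146), alpha = 0.05
Step 1: grad_x = 2*3*-0.6134 = -3.6804, grad_y = 2*1*-4.1146 = -8.2292
  x_1 = -0.6134 - 0.05*-3.6804 = -0.4294
  y_1 = -4.1146 - 0.05*-8.2292 = -3.7031
Step 2: grad_x = 2*3*-0.4294 = -2.5763, grad_y = 2*1*-3.7031 = -7.4063
  x_2 = -0.4294 - 0.05*-2.5763 = -0.3006
  y_2 = -3.7031 - 0.05*-7.4063 = -3.3328
Step 3: grad_x = 2*3*-0.3006 = -1.8034, grad_y = 2*1*-3.3328 = -6.6657
  x_3 = -0.3006 - 0.05*-1.8034 = -0.2104
  y_3 = -3.3328 - 0.05*-6.6657 = -2.9995
Step 4: grad_x = 2*3*-0.2104 = -1.2624, grad_y = 2*1*-2.9995 = -5.9991
  x_4 = -0.2104 - 0.05*-1.2624 = -0.1473
  y_4 = -2.9995 - 0.05*-5.9991 = -2.6996
f(-0.1473, -2.6996) = 3*(-0.1473)^2 + 1*(-2.6996)^2 = 7.3529


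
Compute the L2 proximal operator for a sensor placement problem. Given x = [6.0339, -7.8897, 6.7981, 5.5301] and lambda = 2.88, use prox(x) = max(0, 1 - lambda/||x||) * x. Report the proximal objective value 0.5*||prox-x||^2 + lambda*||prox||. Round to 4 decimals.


Step 1: Compute ||x||.
||x|| = 13.2458
Step 2: Compute scaling factor.
scale = max(0, 1 - 2.88/13.2458) = 0.7826
Step 3: prox(x) = [4.722, -6.1743, 5.32, 4.3277]
||prox(x)|| = 10.3658
Step 4: Proximal objective.
0.5*||prox-x||^2 = 4.1472
lambda*||prox|| = 29.8535
Total = 34.0007


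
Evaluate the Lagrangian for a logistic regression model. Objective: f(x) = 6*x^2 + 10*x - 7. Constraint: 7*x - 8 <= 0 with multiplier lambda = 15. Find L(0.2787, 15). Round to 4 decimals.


Step 1: Evaluate f(x).
f(0.2787) = 6*0.2787^2 + 10*0.2787 - 7 = -3.747
Step 2: Evaluate g(x).
g(0.2787) = 7*0.2787 - 8 = -6.0491
Step 3: Compute Lagrangian.
L = -3.747 + 15*-6.0491 = -94.4835


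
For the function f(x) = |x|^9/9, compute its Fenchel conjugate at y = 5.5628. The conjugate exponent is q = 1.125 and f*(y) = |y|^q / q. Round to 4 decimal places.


The conjugate exponent q satisfies 1/p + 1/q = 1.
p = 9, so q = 9/(9 - 1) = 1.125
|y|^q = 5.5628^1.125 = 6.8937
f*(5.5628) = 6.8937 / 1.125 = 6.1278


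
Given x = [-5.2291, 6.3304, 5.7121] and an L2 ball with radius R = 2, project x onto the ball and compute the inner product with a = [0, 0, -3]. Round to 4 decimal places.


Step 1: Compute ||x|| (intermediates to 6 decimals).
||x|| = sqrt((-5.2291)^2 + 6.3304^2 + 5.7121^2) = 10.002277
Step 2: Project.
Since ||x|| > R, scale = R/||x|| = 2/10.002277 = 0.199954, proj(x) = scale * x
proj(x) = [-1.045579, 1.265789, 1.142157]
Step 3: Dot product.
a^T * proj(x) = 0*(-1.045579) + 0*1.265789 - 3*1.142157 = -3.4265


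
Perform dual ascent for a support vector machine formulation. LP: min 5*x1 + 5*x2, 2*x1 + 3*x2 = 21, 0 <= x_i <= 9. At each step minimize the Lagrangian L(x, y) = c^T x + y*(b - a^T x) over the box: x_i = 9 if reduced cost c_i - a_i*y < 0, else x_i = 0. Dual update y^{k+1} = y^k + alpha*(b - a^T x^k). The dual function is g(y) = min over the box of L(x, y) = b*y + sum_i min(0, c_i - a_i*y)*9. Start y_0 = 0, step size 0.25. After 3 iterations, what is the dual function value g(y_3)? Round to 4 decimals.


Dual ascent for LP: min 5*x1 + 5*x2, 2*x1 + 3*x2 = 21, 0 <= x_i <= 9
Step 1: y^k = 0.0, reduced costs: (5.0, 5.0)
  x^k = (0.0, 0.0), subgradient = b - a^T x = 21.0
  y^{k+1} = 0.0 + 0.25*21.0 = 5.25
Step 2: y^k = 5.25, reduced costs: (-5.5, -10.75)
  x^k = (9.0, 9.0), subgradient = b - a^T x = -24.0
  y^{k+1} = 5.25 + 0.25*-24.0 = -0.75
Step 3: y^k = -0.75, reduced costs: (6.5, 7.25)
  x^k = (0.0, 0.0), subgradient = b - a^T x = 21.0
  y^{k+1} = -0.75 + 0.25*21.0 = 4.5
Dual objective at y_3 = 4.5: reduced costs (-4.0, -8.5), box minimizer x = (9.0, 9.0)
g(y_3) = b*y + (c1 - a1*y)*x1 + (c2 - a2*y)*x2 = 21*4.5 + (-4.0)*9.0 + (-8.5)*9.0 = 94.5 - 36.0 - 76.5 = -18.0


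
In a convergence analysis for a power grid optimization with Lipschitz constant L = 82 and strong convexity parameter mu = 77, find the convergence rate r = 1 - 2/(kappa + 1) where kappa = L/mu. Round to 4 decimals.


Step 1: Compute the condition number.
kappa = L/mu = 82/77 = 1.0649
Step 2: Compute the convergence rate.
r = 1 - 2/(kappa + 1) = 1 - 2*mu/(L + mu) = (L - mu)/(L + mu) = 5/159 = 0.0314


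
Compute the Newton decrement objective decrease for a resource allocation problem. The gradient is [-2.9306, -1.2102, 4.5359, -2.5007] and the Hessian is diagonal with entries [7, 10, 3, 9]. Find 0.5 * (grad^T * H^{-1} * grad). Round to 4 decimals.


Step 1: H is diagonal, so H^(-1) * g = [-0.4187, -0.121, 1.512, -0.2779].
Step 2: g^T H^(-1) g = sum_i g_i^2 / H_ii
  = (-2.9306)^2/7 + (-1.2102)^2/10 + (4.5359)^2/3 + (-2.5007)^2/9
  = 1.2269 + 0.1465 + 6.8581 + 0.6948 = 8.9263
Step 3: Objective decrease = 0.5 * g^T H^(-1) g = 4.4632


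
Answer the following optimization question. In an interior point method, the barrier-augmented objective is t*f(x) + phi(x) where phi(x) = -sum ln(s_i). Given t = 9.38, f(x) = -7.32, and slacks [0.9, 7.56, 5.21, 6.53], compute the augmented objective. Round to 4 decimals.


Step 1: Compute log-barrier.
ln values: [-0.1054, 2.0229, 1.6506, 1.8764]
phi = -(-0.1054 + 2.0229 + 1.6506 + 1.8764) = -5.4445
Step 2: Compute augmented objective.
t*f(x) = 9.38*-7.32 = -68.6616
Total = -68.6616 - 5.4445 = -74.1061


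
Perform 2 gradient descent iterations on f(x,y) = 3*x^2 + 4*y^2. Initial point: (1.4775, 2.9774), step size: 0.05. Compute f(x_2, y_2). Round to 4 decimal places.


Gradient descent on f(x,y) = 3*x^2 + 4*y^2.
Starting point: (1.4775, 2.9774), alpha = 0.05
Step 1: grad_x = 2*3*1.4775 = 8.865, grad_y = 2*4*2.9774 = 23.8192
  x_1 = 1.4775 - 0.05*8.865 = 1.0343
  y_1 = 2.9774 - 0.05*23.8192 = 1.7864
Step 2: grad_x = 2*3*1.0343 = 6.2055, grad_y = 2*4*1.7864 = 14.2915
  x_2 = 1.0343 - 0.05*6.2055 = 0.724
  y_2 = 1.7864 - 0.05*14.2915 = 1.0719
f(0.724, 1.0719) = 3*0.724^2 + 4*1.0719^2 = 6.168


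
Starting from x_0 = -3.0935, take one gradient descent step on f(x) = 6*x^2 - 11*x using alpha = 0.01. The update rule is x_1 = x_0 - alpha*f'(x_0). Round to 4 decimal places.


We compute the gradient at x_0 and apply the update.
f'(x) = 12*x - 11
f'(-3.0935) = 12*-3.0935 - 11 = -48.122
x_1 = -3.0935 - 0.01*-48.122 = -2.6123


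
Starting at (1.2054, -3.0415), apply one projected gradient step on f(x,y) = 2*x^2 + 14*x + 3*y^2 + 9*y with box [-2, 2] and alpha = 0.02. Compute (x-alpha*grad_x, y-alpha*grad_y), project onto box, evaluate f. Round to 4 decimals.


Step 1: Compute gradient at (1.2054, -3.0415).
grad_x = 2*2*1.2054 + 14 = 18.8216
grad_y = 2*3*-3.0415 + 9 = -9.249
Step 2: Gradient step.
x_raw = 1.2054 - 0.02*18.8216 = 0.829
y_raw = -3.0415 - 0.02*-9.249 = -2.8565
Step 3: Project onto [-2, 2].
x_proj = clip(0.829) = 0.829
y_proj = clip(-2.8565) = -2.0
Step 4: Evaluate f.
f(0.829, -2.0) = 6.9799


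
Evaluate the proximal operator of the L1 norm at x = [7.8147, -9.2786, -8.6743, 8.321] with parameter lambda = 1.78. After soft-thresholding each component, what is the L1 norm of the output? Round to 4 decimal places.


Soft-thresholding with lambda = 1.78:
prox(7.8147) = sign(7.8147)*max(|7.8147| - 1.78, 0) = 6.0347
prox(-9.2786) = sign(-9.2786)*max(|-9.2786| - 1.78, 0) = -7.4986
prox(-8.6743) = sign(-8.6743)*max(|-8.6743| - 1.78, 0) = -6.8943
prox(8.321) = sign(8.321)*max(|8.321| - 1.78, 0) = 6.541
prox(x) = [6.0347, -7.4986, -6.8943, 6.541]
||prox(x)||_1 = 6.0347 + 7.4986 + 6.8943 + 6.541 = 26.9686


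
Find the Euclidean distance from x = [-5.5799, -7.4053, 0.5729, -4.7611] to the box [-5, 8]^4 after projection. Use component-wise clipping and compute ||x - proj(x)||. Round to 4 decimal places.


Project each component onto [-5, 8].
clip(-5.5799) = -5.0, clip(-7.4053) = -5.0, clip(0.5729) = 0.5729, clip(-4.7611) = -4.7611
Projection = [-5.0, -5.0, 0.5729, -4.7611]
Squared diffs: [0.3363, 5.7855, 0.0, 0.0]
Distance = sqrt(6.1218) = 2.4742


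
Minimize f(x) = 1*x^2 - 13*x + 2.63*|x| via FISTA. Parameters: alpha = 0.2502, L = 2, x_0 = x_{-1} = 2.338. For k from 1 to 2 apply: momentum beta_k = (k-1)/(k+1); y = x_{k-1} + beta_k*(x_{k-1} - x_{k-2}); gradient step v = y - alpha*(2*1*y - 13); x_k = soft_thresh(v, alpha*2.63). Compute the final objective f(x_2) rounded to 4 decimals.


FISTA on f(x) = 1*x^2 - 13*x + 2.63*|x|
L = 2, alpha = 0.2502
Iteration 1: beta = 0.0, y = 2.338 + 0.0*(2.338 - 2.338) = 2.338
  grad(y) = -8.324, v = y - alpha*grad = 4.4207
  prox(v) = soft_thresh(4.4207, 0.658) = 3.7626
Iteration 2: beta = 0.3333, y = 3.7626 + 0.3333*(3.7626 - 2.338) = 4.2375
  grad(y) = -4.525, v = y - alpha*grad = 5.3697
  prox(v) = soft_thresh(5.3697, 0.658) = 4.7116
f(x_2) = 1*4.7116^2 - 13*4.7116 + 2.63*|4.7116| = -26.6602


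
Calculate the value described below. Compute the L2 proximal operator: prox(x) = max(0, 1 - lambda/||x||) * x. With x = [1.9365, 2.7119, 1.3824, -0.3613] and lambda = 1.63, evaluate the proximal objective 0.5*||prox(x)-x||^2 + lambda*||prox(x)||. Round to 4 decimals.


Step 1: Compute ||x||.
||x|| = 3.6257
Step 2: Compute scaling factor.
scale = max(0, 1 - 1.63/3.6257) = 0.5504
Step 3: prox(x) = [1.0659, 1.4927, 0.7609, -0.1989]
||prox(x)|| = 1.9957
Step 4: Proximal objective.
0.5*||prox-x||^2 = 1.3285
lambda*||prox|| = 3.253
Total = 4.5815


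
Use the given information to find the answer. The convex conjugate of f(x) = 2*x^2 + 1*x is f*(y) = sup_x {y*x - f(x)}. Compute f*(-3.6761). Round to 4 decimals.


f*(y) = sup_x {y*x - a*x^2 - b*x} = sup_x {(y-b)*x - a*x^2}
FOC: (y - b) - 2a*x = 0 => x* = (y - b)/(2a)
x* = (-3.6761 - 1)/(2*2) = -1.169
f*(-3.6761) = (y-b)^2/(4a) = (-3.6761 - 1)^2/(4*2)
= 21.8659/8 = 2.7332


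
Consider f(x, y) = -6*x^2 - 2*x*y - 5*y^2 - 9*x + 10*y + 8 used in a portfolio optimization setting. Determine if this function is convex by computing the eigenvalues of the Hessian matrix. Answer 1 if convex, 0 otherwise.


The Hessian of f(x,y) = -6*x^2 - 2*x*y - 5*y^2 - 9*x + 10*y + 8 is:
H = [[-12, -2], [-2, -10]]
Trace = -12 - 10 = -22
Determinant = -12*-10 - (-2)^2 = 116
Discriminant = (-22)^2 - 4*116 = 20.0
Eigenvalues: lambda_1 = -13.2361, lambda_2 = -8.7639
The function is not convex.

0


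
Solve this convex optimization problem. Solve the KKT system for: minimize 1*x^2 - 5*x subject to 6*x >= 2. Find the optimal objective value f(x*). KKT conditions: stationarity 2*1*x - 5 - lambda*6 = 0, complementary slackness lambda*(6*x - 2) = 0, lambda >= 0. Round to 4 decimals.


Step 1: Try lambda = 0 (constraint inactive).
Stationarity: 2*1*x - 5 = 0
x* = 5/(2*1) = 2.5
Check constraint: 6*2.5 = 15.0 >= 2 -- satisfied.
Step 2: Compute optimal value.
f(x*) = 1*2.5^2 - 5*2.5 = -6.25


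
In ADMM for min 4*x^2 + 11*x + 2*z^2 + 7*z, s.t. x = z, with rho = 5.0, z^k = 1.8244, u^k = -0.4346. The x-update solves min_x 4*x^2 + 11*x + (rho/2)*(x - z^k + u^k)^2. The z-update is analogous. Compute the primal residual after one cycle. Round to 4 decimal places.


ADMM iteration with rho = 5.0, z^k = 1.8244, u^k = -0.4346
Step 1: x-update.
Minimize 4*x^2 + 11*x + (5.0/2)*(x - 1.8244 - 0.4346)^2
FOC: (2*4 + 5.0)*x = -11 + 5.0*(1.8244 + 0.4346)
x^{k+1} = 0.0227
Step 2: z-update.
Minimize 2*z^2 + 7*z + (5.0/2)*(0.0227 - z - 0.4346)^2
FOC: (2*2 + 5.0)*z = -7 + 5.0*(0.0227 - 0.4346)
z^{k+1} = -1.0066
Step 3: u-update.
u^{k+1} = -0.4346 + 0.0227 + 1.0066 = 0.5947
Step 4: Primal residual = |0.0227 + 1.0066| = 1.0293


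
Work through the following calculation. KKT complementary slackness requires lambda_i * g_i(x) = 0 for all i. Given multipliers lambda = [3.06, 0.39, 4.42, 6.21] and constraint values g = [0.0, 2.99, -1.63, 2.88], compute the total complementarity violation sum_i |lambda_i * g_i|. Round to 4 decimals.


KKT complementary slackness check:
lambda_1 * g_1 = 3.06 * 0.0 = 0.0
lambda_2 * g_2 = 0.39 * 2.99 = 1.1661
lambda_3 * g_3 = 4.42 * -1.63 = -7.2046
lambda_4 * g_4 = 6.21 * 2.88 = 17.8848
Total violation = 0.0 + 1.1661 + 7.2046 + 17.8848 = 26.2555


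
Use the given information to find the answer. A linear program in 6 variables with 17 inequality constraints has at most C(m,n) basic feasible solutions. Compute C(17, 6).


Each vertex corresponds to some choice of n active constraints out of m, so the number of vertices is at most C(m, n) = m! / (n!(m-n)!).
m = 17, n = 6
Numerator: 17 * 16 * 15 * 14 * 13 * 12
Denominator: 6! = 720
C(17, 6) = 12376


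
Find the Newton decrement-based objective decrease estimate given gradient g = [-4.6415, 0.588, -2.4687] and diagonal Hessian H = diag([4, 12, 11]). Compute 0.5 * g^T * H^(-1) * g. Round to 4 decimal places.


Step 1: H is diagonal, so H^(-1) * g = [-1.1604, 0.049, -0.2244].
Step 2: g^T H^(-1) g = sum_i g_i^2 / H_ii
  = (-4.6415)^2/4 + (0.588)^2/12 + (-2.4687)^2/11
  = 5.3859 + 0.0288 + 0.554 = 5.9687
Step 3: Objective decrease = 0.5 * g^T H^(-1) g = 2.9844


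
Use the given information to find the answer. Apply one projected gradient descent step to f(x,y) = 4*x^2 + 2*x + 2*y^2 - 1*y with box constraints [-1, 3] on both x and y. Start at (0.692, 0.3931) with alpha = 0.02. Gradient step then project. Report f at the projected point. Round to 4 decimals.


Step 1: Compute gradient at (0.692, 0.3931).
grad_x = 2*4*0.692 + 2 = 7.536
grad_y = 2*2*0.3931 - 1 = 0.5724
Step 2: Gradient step.
x_raw = 0.692 - 0.02*7.536 = 0.5413
y_raw = 0.3931 - 0.02*0.5724 = 0.3817
Step 3: Project onto [-1, 3].
x_proj = clip(0.5413) = 0.5413
y_proj = clip(0.3817) = 0.3817
Step 4: Evaluate f.
f(0.5413, 0.3817) = 2.1642


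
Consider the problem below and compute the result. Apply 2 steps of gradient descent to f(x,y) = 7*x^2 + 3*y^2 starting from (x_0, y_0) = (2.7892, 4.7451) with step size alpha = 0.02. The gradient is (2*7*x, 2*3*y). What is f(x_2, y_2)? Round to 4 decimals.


Gradient descent on f(x,y) = 7*x^2 + 3*y^2.
Starting point: (2.7892, 4.7451), alpha = 0.02
Step 1: grad_x = 2*7*2.7892 = 39.0488, grad_y = 2*3*4.7451 = 28.4706
  x_1 = 2.7892 - 0.02*39.0488 = 2.0082
  y_1 = 4.7451 - 0.02*28.4706 = 4.1757
Step 2: grad_x = 2*7*2.0082 = 28.1151, grad_y = 2*3*4.1757 = 25.0541
  x_2 = 2.0082 - 0.02*28.1151 = 1.4459
  y_2 = 4.1757 - 0.02*25.0541 = 3.6746
f(1.4459, 3.6746) = 7*1.4459^2 + 3*3.6746^2 = 55.143


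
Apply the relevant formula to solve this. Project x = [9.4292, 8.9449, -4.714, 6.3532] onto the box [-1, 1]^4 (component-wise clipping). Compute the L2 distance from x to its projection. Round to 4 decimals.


Project each component onto [-1, 1].
clip(9.4292) = 1.0, clip(8.9449) = 1.0, clip(-4.714) = -1.0, clip(6.3532) = 1.0
Projection = [1.0, 1.0, -1.0, 1.0]
Squared diffs: [71.0514, 63.1214, 13.7938, 28.6568]
Distance = sqrt(176.6234) = 13.29


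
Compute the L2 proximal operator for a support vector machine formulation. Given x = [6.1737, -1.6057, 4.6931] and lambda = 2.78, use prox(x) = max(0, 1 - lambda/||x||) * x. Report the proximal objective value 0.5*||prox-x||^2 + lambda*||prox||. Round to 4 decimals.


Step 1: Compute ||x||.
||x|| = 7.9195
Step 2: Compute scaling factor.
scale = max(0, 1 - 2.78/7.9195) = 0.649
Step 3: prox(x) = [4.0065, -1.042, 3.0457]
||prox(x)|| = 5.1395
Step 4: Proximal objective.
0.5*||prox-x||^2 = 3.8642
lambda*||prox|| = 14.2878
Total = 18.1519


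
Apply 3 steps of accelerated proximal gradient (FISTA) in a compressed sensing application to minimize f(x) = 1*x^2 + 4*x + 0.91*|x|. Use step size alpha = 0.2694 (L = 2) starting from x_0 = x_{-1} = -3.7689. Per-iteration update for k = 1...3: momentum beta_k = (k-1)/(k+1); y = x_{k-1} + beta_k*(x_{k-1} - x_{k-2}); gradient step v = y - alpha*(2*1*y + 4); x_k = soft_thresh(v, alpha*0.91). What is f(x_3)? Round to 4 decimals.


FISTA on f(x) = 1*x^2 + 4*x + 0.91*|x|
L = 2, alpha = 0.2694
Iteration 1: beta = 0.0, y = -3.7689 + 0.0*(-3.7689 + 3.7689) = -3.7689
  grad(y) = -3.5378, v = y - alpha*grad = -2.8158
  prox(v) = soft_thresh(-2.8158, 0.2452) = -2.5707
Iteration 2: beta = 0.3333, y = -2.5707 + 0.3333*(-2.5707 + 3.7689) = -2.1713
  grad(y) = -0.3425, v = y - alpha*grad = -2.079
  prox(v) = soft_thresh(-2.079, 0.2452) = -1.8338
Iteration 3: beta = 0.5, y = -1.8338 + 0.5*(-1.8338 + 2.5707) = -1.4654
  grad(y) = 1.0692, v = y - alpha*grad = -1.7534
  prox(v) = soft_thresh(-1.7534, 0.2452) = -1.5083
f(x_3) = 1*(-1.5083)^2 + 4*(-1.5083) + 0.91*|-1.5083| = -2.3857


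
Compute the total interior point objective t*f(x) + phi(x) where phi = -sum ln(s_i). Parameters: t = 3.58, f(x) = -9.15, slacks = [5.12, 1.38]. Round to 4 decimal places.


Step 1: Compute log-barrier.
ln values: [1.6332, 0.3221]
phi = -(1.6332 + 0.3221) = -1.9552
Step 2: Compute augmented objective.
t*f(x) = 3.58*-9.15 = -32.757
Total = -32.757 - 1.9552 = -34.7122


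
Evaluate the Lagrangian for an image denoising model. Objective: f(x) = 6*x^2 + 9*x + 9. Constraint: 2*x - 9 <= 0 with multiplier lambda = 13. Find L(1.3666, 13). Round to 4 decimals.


Step 1: Evaluate f(x).
f(1.3666) = 6*1.3666^2 + 9*1.3666 + 9 = 32.505
Step 2: Evaluate g(x).
g(1.3666) = 2*1.3666 - 9 = -6.2668
Step 3: Compute Lagrangian.
L = 32.505 + 13*-6.2668 = -48.9634


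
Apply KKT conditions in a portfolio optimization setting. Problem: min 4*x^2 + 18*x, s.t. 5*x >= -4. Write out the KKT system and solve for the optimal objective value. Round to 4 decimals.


Step 1: Try lambda = 0 (constraint inactive).
x_unc = -18/(2*4) = -2.25
Check: 5*-2.25 = -11.25 < -4 -- violated!
Step 2: Constraint must be active: 5*x = -4
x* = -4/5 = -0.8
lambda = (2*4*(-0.8) + 18)/5 = 2.32
Step 3: Compute optimal value.
f(x*) = 4*(-0.8)^2 + 18*(-0.8) = -11.84


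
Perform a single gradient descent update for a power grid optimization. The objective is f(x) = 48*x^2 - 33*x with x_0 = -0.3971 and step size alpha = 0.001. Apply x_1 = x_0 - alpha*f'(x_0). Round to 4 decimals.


We compute the gradient at x_0 and apply the update.
f'(x) = 96*x - 33
f'(-0.3971) = 96*-0.3971 - 33 = -71.1216
x_1 = -0.3971 - 0.001*-71.1216 = -0.326


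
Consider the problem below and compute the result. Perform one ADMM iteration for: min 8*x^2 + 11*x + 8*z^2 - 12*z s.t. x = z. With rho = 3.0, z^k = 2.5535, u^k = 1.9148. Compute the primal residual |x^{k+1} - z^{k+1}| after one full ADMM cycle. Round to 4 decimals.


ADMM iteration with rho = 3.0, z^k = 2.5535, u^k = 1.9148
Step 1: x-update.
Minimize 8*x^2 + 11*x + (3.0/2)*(x - 2.5535 + 1.9148)^2
FOC: (2*8 + 3.0)*x = -11 + 3.0*(2.5535 - 1.9148)
x^{k+1} = -0.4781
Step 2: z-update.
Minimize 8*z^2 - 12*z + (3.0/2)*(-0.4781 - z + 1.9148)^2
FOC: (2*8 + 3.0)*z = 12 + 3.0*(-0.4781 + 1.9148)
z^{k+1} = 0.8584
Step 3: u-update.
u^{k+1} = 1.9148 - 0.4781 - 0.8584 = 0.5783
Step 4: Primal residual = |-0.4781 - 0.8584| = 1.3365


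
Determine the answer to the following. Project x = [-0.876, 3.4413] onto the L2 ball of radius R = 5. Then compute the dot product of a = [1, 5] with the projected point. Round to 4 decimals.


Step 1: Compute ||x|| (intermediates to 6 decimals).
||x|| = sqrt((-0.876)^2 + 3.4413^2) = 3.551045
Step 2: Project.
Since ||x|| <= R, proj = x (no scaling needed).
proj(x) = [-0.876, 3.4413]
Step 3: Dot product.
a^T * proj(x) = 1*(-0.876) + 5*3.4413 = 16.3305


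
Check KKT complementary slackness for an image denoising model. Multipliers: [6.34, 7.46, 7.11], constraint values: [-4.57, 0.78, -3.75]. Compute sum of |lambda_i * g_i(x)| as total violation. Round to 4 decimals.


KKT complementary slackness check:
lambda_1 * g_1 = 6.34 * -4.57 = -28.9738
lambda_2 * g_2 = 7.46 * 0.78 = 5.8188
lambda_3 * g_3 = 7.11 * -3.75 = -26.6625
Total violation = 28.9738 + 5.8188 + 26.6625 = 61.4551


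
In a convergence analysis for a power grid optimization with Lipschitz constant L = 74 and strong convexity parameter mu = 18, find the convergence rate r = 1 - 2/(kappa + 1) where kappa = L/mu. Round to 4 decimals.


Step 1: Compute the condition number.
kappa = L/mu = 74/18 = 4.1111
Step 2: Compute the convergence rate.
r = 1 - 2/(kappa + 1) = 1 - 2*mu/(L + mu) = (L - mu)/(L + mu) = 56/92 = 0.6087


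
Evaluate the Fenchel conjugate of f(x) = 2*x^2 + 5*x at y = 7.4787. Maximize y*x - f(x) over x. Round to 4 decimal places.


f*(y) = sup_x {y*x - a*x^2 - b*x} = sup_x {(y-b)*x - a*x^2}
FOC: (y - b) - 2a*x = 0 => x* = (y - b)/(2a)
x* = (7.4787 - 5)/(2*2) = 0.6197
f*(7.4787) = (y-b)^2/(4a) = (7.4787 - 5)^2/(4*2)
= 6.144/8 = 0.768


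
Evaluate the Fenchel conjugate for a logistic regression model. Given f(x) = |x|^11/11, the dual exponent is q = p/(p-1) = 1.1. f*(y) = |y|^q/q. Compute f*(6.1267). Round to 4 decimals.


The conjugate exponent q satisfies 1/p + 1/q = 1.
p = 11, so q = 11/(11 - 1) = 1.1
|y|^q = 6.1267^1.1 = 7.3443
f*(6.1267) = 7.3443 / 1.1 = 6.6766


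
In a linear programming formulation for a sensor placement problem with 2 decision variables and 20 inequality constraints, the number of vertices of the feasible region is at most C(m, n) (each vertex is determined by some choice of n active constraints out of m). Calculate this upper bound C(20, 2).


Each vertex corresponds to some choice of n active constraints out of m, so the number of vertices is at most C(m, n) = m! / (n!(m-n)!).
m = 20, n = 2
Numerator: 20 * 19
Denominator: 2! = 2
C(20, 2) = 190


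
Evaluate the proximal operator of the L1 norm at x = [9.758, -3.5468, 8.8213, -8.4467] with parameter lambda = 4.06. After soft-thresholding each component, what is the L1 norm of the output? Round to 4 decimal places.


Soft-thresholding with lambda = 4.06:
prox(9.758) = sign(9.758)*max(|9.758| - 4.06, 0) = 5.698
prox(-3.5468) = sign(-3.5468)*max(|-3.5468| - 4.06, 0) = 0.0
prox(8.8213) = sign(8.8213)*max(|8.8213| - 4.06, 0) = 4.7613
prox(-8.4467) = sign(-8.4467)*max(|-8.4467| - 4.06, 0) = -4.3867
prox(x) = [5.698, 0.0, 4.7613, -4.3867]
||prox(x)||_1 = 5.698 + 0.0 + 4.7613 + 4.3867 = 14.846


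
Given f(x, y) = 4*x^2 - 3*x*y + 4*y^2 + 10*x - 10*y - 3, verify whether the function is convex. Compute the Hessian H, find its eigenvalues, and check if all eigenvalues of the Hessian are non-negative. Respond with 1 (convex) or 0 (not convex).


The Hessian of f(x,y) = 4*x^2 - 3*x*y + 4*y^2 + 10*x - 10*y - 3 is:
H = [[8, -3], [-3, 8]]
Trace = 8 + 8 = 16
Determinant = 8*8 - (-3)^2 = 55
Discriminant = (16)^2 - 4*55 = 36.0
Eigenvalues: lambda_1 = 5.0, lambda_2 = 11.0
The function is convex.

1


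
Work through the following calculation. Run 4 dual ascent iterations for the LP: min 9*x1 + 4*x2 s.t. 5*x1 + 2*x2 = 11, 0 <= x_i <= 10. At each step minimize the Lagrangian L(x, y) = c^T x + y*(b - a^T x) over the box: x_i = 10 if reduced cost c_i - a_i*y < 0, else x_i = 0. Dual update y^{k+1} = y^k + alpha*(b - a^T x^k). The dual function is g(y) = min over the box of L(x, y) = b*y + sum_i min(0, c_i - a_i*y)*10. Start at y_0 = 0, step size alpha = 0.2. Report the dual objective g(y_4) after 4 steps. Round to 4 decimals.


Dual ascent for LP: min 9*x1 + 4*x2, 5*x1 + 2*x2 = 11, 0 <= x_i <= 10
Step 1: y^k = 0.0, reduced costs: (9.0, 4.0)
  x^k = (0.0, 0.0), subgradient = b - a^T x = 11.0
  y^{k+1} = 0.0 + 0.2*11.0 = 2.2
Step 2: y^k = 2.2, reduced costs: (-2.0, -0.4)
  x^k = (10.0, 10.0), subgradient = b - a^T x = -59.0
  y^{k+1} = 2.2 + 0.2*-59.0 = -9.6
Step 3: y^k = -9.6, reduced costs: (57.0, 23.2)
  x^k = (0.0, 0.0), subgradient = b - a^T x = 11.0
  y^{k+1} = -9.6 + 0.2*11.0 = -7.4
Step 4: y^k = -7.4, reduced costs: (46.0, 18.8)
  x^k = (0.0, 0.0), subgradient = b - a^T x = 11.0
  y^{k+1} = -7.4 + 0.2*11.0 = -5.2
Dual objective at y_4 = -5.2: reduced costs (35.0, 14.4), box minimizer x = (0.0, 0.0)
g(y_4) = b*y + (c1 - a1*y)*x1 + (c2 - a2*y)*x2 = 11*(-5.2) + 35.0*0.0 + 14.4*0.0 = -57.2 + 0.0 + 0.0 = -57.2


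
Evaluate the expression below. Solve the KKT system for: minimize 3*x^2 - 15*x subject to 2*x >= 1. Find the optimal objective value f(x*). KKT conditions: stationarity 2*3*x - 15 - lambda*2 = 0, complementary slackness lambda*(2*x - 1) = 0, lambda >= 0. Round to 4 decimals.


Step 1: Try lambda = 0 (constraint inactive).
Stationarity: 2*3*x - 15 = 0
x* = 15/(2*3) = 2.5
Check constraint: 2*2.5 = 5.0 >= 1 -- satisfied.
Step 2: Compute optimal value.
f(x*) = 3*2.5^2 - 15*2.5 = -18.75


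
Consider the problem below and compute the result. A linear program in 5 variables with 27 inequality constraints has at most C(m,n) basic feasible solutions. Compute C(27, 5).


Each vertex corresponds to some choice of n active constraints out of m, so the number of vertices is at most C(m, n) = m! / (n!(m-n)!).
m = 27, n = 5
Numerator: 27 * 26 * 25 * 24 * 23
Denominator: 5! = 120
C(27, 5) = 80730


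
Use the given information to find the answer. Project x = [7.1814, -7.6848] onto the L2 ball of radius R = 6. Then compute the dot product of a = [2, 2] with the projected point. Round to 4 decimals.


Step 1: Compute ||x|| (intermediates to 6 decimals).
||x|| = sqrt(7.1814^2 + (-7.6848)^2) = 10.518016
Step 2: Project.
Since ||x|| > R, scale = R/||x|| = 6/10.518016 = 0.57045, proj(x) = scale * x
proj(x) = [4.09663, -4.383794]
Step 3: Dot product.
a^T * proj(x) = 2*4.09663 + 2*(-4.383794) = -0.5743


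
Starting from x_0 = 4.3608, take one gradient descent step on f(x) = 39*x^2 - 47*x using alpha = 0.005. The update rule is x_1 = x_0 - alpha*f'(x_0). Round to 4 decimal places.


We compute the gradient at x_0 and apply the update.
f'(x) = 78*x - 47
f'(4.3608) = 78*4.3608 - 47 = 293.1424
x_1 = 4.3608 - 0.005*293.1424 = 2.8951


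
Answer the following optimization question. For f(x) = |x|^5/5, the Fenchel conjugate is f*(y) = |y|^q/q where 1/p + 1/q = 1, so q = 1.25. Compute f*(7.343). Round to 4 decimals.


The conjugate exponent q satisfies 1/p + 1/q = 1.
p = 5, so q = 5/(5 - 1) = 1.25
|y|^q = 7.343^1.25 = 12.0877
f*(7.343) = 12.0877 / 1.25 = 9.6701


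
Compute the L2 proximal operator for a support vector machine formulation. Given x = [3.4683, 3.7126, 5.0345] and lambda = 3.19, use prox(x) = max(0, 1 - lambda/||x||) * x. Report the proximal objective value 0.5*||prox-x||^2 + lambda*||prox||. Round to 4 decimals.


Step 1: Compute ||x||.
||x|| = 7.1525
Step 2: Compute scaling factor.
scale = max(0, 1 - 3.19/7.1525) = 0.554
Step 3: prox(x) = [1.9215, 2.0568, 2.7891]
||prox(x)|| = 3.9625
Step 4: Proximal objective.
0.5*||prox-x||^2 = 5.0881
lambda*||prox|| = 12.6404
Total = 17.7285


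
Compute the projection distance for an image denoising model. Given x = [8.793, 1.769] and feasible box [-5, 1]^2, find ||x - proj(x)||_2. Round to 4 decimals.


Project each component onto [-5, 1].
clip(8.793) = 1.0, clip(1.769) = 1.0
Projection = [1.0, 1.0]
Squared diffs: [60.7308, 0.5914]
Distance = sqrt(61.3222) = 7.8308


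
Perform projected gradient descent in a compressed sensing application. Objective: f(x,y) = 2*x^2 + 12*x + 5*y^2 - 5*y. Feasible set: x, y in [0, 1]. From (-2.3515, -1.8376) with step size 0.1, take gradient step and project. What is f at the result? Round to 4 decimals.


Step 1: Compute gradient at (-2.3515, -1.8376).
grad_x = 2*2*-2.3515 + 12 = 2.594
grad_y = 2*5*-1.8376 - 5 = -23.376
Step 2: Gradient step.
x_raw = -2.3515 - 0.1*2.594 = -2.6109
y_raw = -1.8376 - 0.1*-23.376 = 0.5
Step 3: Project onto [0, 1].
x_proj = clip(-2.6109) = 0.0
y_proj = clip(0.5) = 0.5
Step 4: Evaluate f.
f(0.0, 0.5) = -1.25


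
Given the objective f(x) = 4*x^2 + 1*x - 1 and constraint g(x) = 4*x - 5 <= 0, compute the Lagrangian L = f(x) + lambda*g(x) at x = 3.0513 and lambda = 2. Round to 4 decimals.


Step 1: Evaluate f(x).
f(3.0513) = 4*3.0513^2 + 1*3.0513 - 1 = 39.293
Step 2: Evaluate g(x).
g(3.0513) = 4*3.0513 - 5 = 7.2052
Step 3: Compute Lagrangian.
L = 39.293 + 2*7.2052 = 53.7034


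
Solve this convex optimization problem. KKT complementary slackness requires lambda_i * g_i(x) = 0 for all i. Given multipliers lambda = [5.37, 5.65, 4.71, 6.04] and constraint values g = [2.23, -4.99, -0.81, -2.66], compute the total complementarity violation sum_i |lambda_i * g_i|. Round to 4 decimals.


KKT complementary slackness check:
lambda_1 * g_1 = 5.37 * 2.23 = 11.9751
lambda_2 * g_2 = 5.65 * -4.99 = -28.1935
lambda_3 * g_3 = 4.71 * -0.81 = -3.8151
lambda_4 * g_4 = 6.04 * -2.66 = -16.0664
Total violation = 11.9751 + 28.1935 + 3.8151 + 16.0664 = 60.0501
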